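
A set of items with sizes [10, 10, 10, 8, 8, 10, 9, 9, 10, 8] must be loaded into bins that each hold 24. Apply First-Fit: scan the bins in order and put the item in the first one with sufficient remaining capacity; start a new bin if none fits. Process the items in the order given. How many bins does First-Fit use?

5 bins

10 → bin 1 (remaining 14)
10 → bin 1 (remaining 4)
10 → bin 2 (remaining 14)
8 → bin 2 (remaining 6)
8 → bin 3 (remaining 16)
10 → bin 3 (remaining 6)
9 → bin 4 (remaining 15)
9 → bin 4 (remaining 6)
10 → bin 5 (remaining 14)
8 → bin 5 (remaining 6)
Final bins: [10,10] [10,8] [8,10] [9,9] [10,8].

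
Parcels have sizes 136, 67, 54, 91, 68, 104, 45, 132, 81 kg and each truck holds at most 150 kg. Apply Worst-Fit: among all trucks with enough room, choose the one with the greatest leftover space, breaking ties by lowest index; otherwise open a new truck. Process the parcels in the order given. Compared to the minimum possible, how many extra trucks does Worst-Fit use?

1

Worst-Fit: [136] [67,54] [91] [68,45] [104] [132] [81] → 7 trucks.
Total size 778 kg; any packing needs at least ⌈778/150⌉ = 6 trucks.
An optimal packing achieves that bound: [136] [132] [104,45] [91,54] [81,68] [67] → 6 trucks.
Excess: 7 − 6 = 1.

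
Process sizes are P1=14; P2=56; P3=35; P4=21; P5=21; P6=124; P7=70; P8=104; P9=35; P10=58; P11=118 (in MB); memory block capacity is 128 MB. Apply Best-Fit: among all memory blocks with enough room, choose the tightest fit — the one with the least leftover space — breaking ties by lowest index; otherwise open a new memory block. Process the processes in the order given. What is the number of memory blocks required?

6

Put P1 (14 MB) in memory block 1; 114 MB remain.
Put P2 (56 MB) in memory block 1; 58 MB remain.
Put P3 (35 MB) in memory block 1; 23 MB remain.
Put P4 (21 MB) in memory block 1; 2 MB remain.
Put P5 (21 MB) in memory block 2; 107 MB remain.
Put P6 (124 MB) in memory block 3; 4 MB remain.
Put P7 (70 MB) in memory block 2; 37 MB remain.
Put P8 (104 MB) in memory block 4; 24 MB remain.
Put P9 (35 MB) in memory block 2; 2 MB remain.
Put P10 (58 MB) in memory block 5; 70 MB remain.
Put P11 (118 MB) in memory block 6; 10 MB remain.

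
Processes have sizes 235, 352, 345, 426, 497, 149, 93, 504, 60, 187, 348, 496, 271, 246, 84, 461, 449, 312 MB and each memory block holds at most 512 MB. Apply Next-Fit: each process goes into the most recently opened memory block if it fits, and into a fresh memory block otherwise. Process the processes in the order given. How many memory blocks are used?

15

235 MB → memory block 1 (remaining 277 MB)
352 MB → memory block 2 (remaining 160 MB)
345 MB → memory block 3 (remaining 167 MB)
426 MB → memory block 4 (remaining 86 MB)
497 MB → memory block 5 (remaining 15 MB)
149 MB → memory block 6 (remaining 363 MB)
93 MB → memory block 6 (remaining 270 MB)
504 MB → memory block 7 (remaining 8 MB)
60 MB → memory block 8 (remaining 452 MB)
187 MB → memory block 8 (remaining 265 MB)
348 MB → memory block 9 (remaining 164 MB)
496 MB → memory block 10 (remaining 16 MB)
271 MB → memory block 11 (remaining 241 MB)
246 MB → memory block 12 (remaining 266 MB)
84 MB → memory block 12 (remaining 182 MB)
461 MB → memory block 13 (remaining 51 MB)
449 MB → memory block 14 (remaining 63 MB)
312 MB → memory block 15 (remaining 200 MB)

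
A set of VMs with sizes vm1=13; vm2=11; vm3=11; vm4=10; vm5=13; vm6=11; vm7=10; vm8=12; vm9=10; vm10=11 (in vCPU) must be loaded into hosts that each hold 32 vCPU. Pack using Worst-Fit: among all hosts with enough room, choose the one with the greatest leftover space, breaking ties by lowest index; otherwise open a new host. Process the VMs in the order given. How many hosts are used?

host 1: place vm1 (13 vCPU), 19 vCPU left
host 1: place vm2 (11 vCPU), 8 vCPU left
host 2: place vm3 (11 vCPU), 21 vCPU left
host 2: place vm4 (10 vCPU), 11 vCPU left
host 3: place vm5 (13 vCPU), 19 vCPU left
host 3: place vm6 (11 vCPU), 8 vCPU left
host 2: place vm7 (10 vCPU), 1 vCPU left
host 4: place vm8 (12 vCPU), 20 vCPU left
host 4: place vm9 (10 vCPU), 10 vCPU left
host 5: place vm10 (11 vCPU), 21 vCPU left

5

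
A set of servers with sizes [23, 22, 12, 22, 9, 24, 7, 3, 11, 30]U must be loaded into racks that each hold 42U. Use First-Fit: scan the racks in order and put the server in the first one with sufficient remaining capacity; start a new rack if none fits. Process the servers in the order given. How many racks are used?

5 racks

rack 1: place 23U, 19U left
rack 2: place 22U, 20U left
rack 1: place 12U, 7U left
rack 3: place 22U, 20U left
rack 2: place 9U, 11U left
rack 4: place 24U, 18U left
rack 1: place 7U, 0U left
rack 2: place 3U, 8U left
rack 3: place 11U, 9U left
rack 5: place 30U, 12U left
Final racks: [23,12,7] [22,9,3] [22,11] [24] [30].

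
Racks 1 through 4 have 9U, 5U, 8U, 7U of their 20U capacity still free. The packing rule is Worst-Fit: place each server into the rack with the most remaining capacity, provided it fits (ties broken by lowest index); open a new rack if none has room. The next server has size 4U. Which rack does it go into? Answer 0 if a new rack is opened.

1

Racks with room: rack 1 (9U), rack 2 (5U), rack 3 (8U), rack 4 (7U).
Most room is rack 1 with 9U free.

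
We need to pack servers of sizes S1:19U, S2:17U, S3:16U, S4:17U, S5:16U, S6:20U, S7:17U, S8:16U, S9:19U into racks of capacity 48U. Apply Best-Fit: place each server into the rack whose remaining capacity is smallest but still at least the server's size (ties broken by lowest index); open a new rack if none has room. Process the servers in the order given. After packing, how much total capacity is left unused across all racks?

S1 (19U) → rack 1 (remaining 29U)
S2 (17U) → rack 1 (remaining 12U)
S3 (16U) → rack 2 (remaining 32U)
S4 (17U) → rack 2 (remaining 15U)
S5 (16U) → rack 3 (remaining 32U)
S6 (20U) → rack 3 (remaining 12U)
S7 (17U) → rack 4 (remaining 31U)
S8 (16U) → rack 4 (remaining 15U)
S9 (19U) → rack 5 (remaining 29U)
5 racks × 48U = 240U; used 157U; unused 83U.

83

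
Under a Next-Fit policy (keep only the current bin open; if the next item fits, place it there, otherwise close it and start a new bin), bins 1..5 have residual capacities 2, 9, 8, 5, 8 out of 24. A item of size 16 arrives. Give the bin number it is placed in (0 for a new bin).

0

Next-Fit only looks at bin 5, which has 8 free.
16 does not fit, so a new bin is opened.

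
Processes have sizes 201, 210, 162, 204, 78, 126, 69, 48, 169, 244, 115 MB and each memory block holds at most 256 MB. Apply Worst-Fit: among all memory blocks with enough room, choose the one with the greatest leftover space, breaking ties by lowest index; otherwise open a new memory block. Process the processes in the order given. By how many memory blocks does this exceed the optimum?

1

Worst-Fit: [201] [210] [162,78] [204] [126,69,48] [169] [244] [115] → 8 memory blocks.
Total size 1626 MB; any packing needs at least ⌈1626/256⌉ = 7 memory blocks.
An optimal packing achieves that bound: [244] [210] [204,48] [201] [169,78] [162,69] [126,115] → 7 memory blocks.
Excess: 8 − 7 = 1.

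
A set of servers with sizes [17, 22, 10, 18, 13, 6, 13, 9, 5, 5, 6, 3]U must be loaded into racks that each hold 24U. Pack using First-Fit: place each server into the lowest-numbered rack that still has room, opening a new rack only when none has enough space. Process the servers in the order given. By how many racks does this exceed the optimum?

First-Fit: [17,6] [22] [10,13] [18,5] [13,9] [5,6,3] → 6 racks.
Total size 127U; any packing needs at least ⌈127/24⌉ = 6 racks.
So 6 is already optimal.

0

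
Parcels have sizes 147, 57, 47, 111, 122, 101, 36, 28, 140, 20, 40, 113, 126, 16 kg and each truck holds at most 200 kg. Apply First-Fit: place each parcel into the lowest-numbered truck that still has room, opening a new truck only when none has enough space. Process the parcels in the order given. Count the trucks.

147 kg → truck 1 (remaining 53 kg)
57 kg → truck 2 (remaining 143 kg)
47 kg → truck 1 (remaining 6 kg)
111 kg → truck 2 (remaining 32 kg)
122 kg → truck 3 (remaining 78 kg)
101 kg → truck 4 (remaining 99 kg)
36 kg → truck 3 (remaining 42 kg)
28 kg → truck 2 (remaining 4 kg)
140 kg → truck 5 (remaining 60 kg)
20 kg → truck 3 (remaining 22 kg)
40 kg → truck 4 (remaining 59 kg)
113 kg → truck 6 (remaining 87 kg)
126 kg → truck 7 (remaining 74 kg)
16 kg → truck 3 (remaining 6 kg)
Final trucks: [147,47] [57,111,28] [122,36,20,16] [101,40] [140] [113] [126].

7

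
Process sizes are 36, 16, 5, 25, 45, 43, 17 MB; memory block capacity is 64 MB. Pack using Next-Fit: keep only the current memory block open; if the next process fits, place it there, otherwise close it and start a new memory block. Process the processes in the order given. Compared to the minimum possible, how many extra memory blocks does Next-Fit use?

Next-Fit: [36,16,5] [25] [45] [43,17] → 4 memory blocks.
Total size 187 MB; any packing needs at least ⌈187/64⌉ = 3 memory blocks.
An optimal packing achieves that bound: [45,17] [43,16,5] [36,25] → 3 memory blocks.
Excess: 4 − 3 = 1.

1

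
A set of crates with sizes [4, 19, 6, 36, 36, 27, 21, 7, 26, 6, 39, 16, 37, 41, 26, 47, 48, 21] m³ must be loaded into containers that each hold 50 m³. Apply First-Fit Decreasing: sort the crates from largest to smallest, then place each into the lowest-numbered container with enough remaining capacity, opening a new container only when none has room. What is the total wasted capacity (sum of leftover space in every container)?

87

Sorted descending: 48, 47, 41, 39, 37, 36, 36, 27, 26, 26, 21, 21, 19, 16, 7, 6, 6, 4.
48 m³ → container 1 (remaining 2 m³)
47 m³ → container 2 (remaining 3 m³)
41 m³ → container 3 (remaining 9 m³)
39 m³ → container 4 (remaining 11 m³)
37 m³ → container 5 (remaining 13 m³)
36 m³ → container 6 (remaining 14 m³)
36 m³ → container 7 (remaining 14 m³)
27 m³ → container 8 (remaining 23 m³)
26 m³ → container 9 (remaining 24 m³)
26 m³ → container 10 (remaining 24 m³)
21 m³ → container 8 (remaining 2 m³)
21 m³ → container 9 (remaining 3 m³)
19 m³ → container 10 (remaining 5 m³)
16 m³ → container 11 (remaining 34 m³)
7 m³ → container 3 (remaining 2 m³)
6 m³ → container 4 (remaining 5 m³)
6 m³ → container 5 (remaining 7 m³)
4 m³ → container 4 (remaining 1 m³)
11 containers × 50 m³ = 550 m³; used 463 m³; unused 87 m³.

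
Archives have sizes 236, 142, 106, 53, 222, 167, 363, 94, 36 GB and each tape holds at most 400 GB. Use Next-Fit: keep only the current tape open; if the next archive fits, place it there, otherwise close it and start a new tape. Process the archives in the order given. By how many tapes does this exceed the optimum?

1

Next-Fit: [236,142] [106,53,222] [167] [363] [94,36] → 5 tapes.
Total size 1419 GB; any packing needs at least ⌈1419/400⌉ = 4 tapes.
An optimal packing achieves that bound: [363,36] [236,142] [222,167] [106,94,53] → 4 tapes.
Excess: 5 − 4 = 1.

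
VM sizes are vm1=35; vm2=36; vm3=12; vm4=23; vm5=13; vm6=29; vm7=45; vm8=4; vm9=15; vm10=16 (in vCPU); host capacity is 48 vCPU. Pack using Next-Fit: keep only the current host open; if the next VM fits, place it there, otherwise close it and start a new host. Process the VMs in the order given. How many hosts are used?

6

vm1 (35 vCPU) → host 1 (remaining 13 vCPU)
vm2 (36 vCPU) → host 2 (remaining 12 vCPU)
vm3 (12 vCPU) → host 2 (remaining 0 vCPU)
vm4 (23 vCPU) → host 3 (remaining 25 vCPU)
vm5 (13 vCPU) → host 3 (remaining 12 vCPU)
vm6 (29 vCPU) → host 4 (remaining 19 vCPU)
vm7 (45 vCPU) → host 5 (remaining 3 vCPU)
vm8 (4 vCPU) → host 6 (remaining 44 vCPU)
vm9 (15 vCPU) → host 6 (remaining 29 vCPU)
vm10 (16 vCPU) → host 6 (remaining 13 vCPU)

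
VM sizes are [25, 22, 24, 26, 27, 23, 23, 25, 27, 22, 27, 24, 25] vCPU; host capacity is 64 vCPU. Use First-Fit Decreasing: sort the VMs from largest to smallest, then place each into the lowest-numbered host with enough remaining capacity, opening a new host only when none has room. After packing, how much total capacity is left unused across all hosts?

128

Sorted descending: 27, 27, 27, 26, 25, 25, 25, 24, 24, 23, 23, 22, 22.
27 vCPU → host 1 (remaining 37 vCPU)
27 vCPU → host 1 (remaining 10 vCPU)
27 vCPU → host 2 (remaining 37 vCPU)
26 vCPU → host 2 (remaining 11 vCPU)
25 vCPU → host 3 (remaining 39 vCPU)
25 vCPU → host 3 (remaining 14 vCPU)
25 vCPU → host 4 (remaining 39 vCPU)
24 vCPU → host 4 (remaining 15 vCPU)
24 vCPU → host 5 (remaining 40 vCPU)
23 vCPU → host 5 (remaining 17 vCPU)
23 vCPU → host 6 (remaining 41 vCPU)
22 vCPU → host 6 (remaining 19 vCPU)
22 vCPU → host 7 (remaining 42 vCPU)
7 hosts × 64 vCPU = 448 vCPU; used 320 vCPU; unused 128 vCPU.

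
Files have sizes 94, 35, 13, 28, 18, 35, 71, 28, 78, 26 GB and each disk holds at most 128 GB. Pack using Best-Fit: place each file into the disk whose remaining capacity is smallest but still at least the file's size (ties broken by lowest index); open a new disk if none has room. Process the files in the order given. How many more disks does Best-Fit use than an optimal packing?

Best-Fit: [94,13,18] [35,28,35,28] [71] [78,26] → 4 disks.
Total size 426 GB; any packing needs at least ⌈426/128⌉ = 4 disks.
So 4 is already optimal.

0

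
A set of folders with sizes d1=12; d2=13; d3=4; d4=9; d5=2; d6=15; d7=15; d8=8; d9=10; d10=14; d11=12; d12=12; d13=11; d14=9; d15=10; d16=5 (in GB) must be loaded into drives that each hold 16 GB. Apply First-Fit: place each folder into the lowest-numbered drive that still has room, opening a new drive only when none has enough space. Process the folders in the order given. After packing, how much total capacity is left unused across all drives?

d1 (12 GB) → drive 1 (remaining 4 GB)
d2 (13 GB) → drive 2 (remaining 3 GB)
d3 (4 GB) → drive 1 (remaining 0 GB)
d4 (9 GB) → drive 3 (remaining 7 GB)
d5 (2 GB) → drive 2 (remaining 1 GB)
d6 (15 GB) → drive 4 (remaining 1 GB)
d7 (15 GB) → drive 5 (remaining 1 GB)
d8 (8 GB) → drive 6 (remaining 8 GB)
d9 (10 GB) → drive 7 (remaining 6 GB)
d10 (14 GB) → drive 8 (remaining 2 GB)
d11 (12 GB) → drive 9 (remaining 4 GB)
d12 (12 GB) → drive 10 (remaining 4 GB)
d13 (11 GB) → drive 11 (remaining 5 GB)
d14 (9 GB) → drive 12 (remaining 7 GB)
d15 (10 GB) → drive 13 (remaining 6 GB)
d16 (5 GB) → drive 3 (remaining 2 GB)
13 drives × 16 GB = 208 GB; used 161 GB; unused 47 GB.

47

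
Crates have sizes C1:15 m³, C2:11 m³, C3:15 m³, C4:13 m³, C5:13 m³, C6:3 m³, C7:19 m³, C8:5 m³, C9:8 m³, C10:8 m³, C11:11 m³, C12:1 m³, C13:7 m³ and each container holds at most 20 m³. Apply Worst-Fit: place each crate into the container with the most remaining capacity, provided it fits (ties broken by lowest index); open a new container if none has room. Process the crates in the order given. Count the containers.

container 1: place C1 (15 m³), 5 m³ left
container 2: place C2 (11 m³), 9 m³ left
container 3: place C3 (15 m³), 5 m³ left
container 4: place C4 (13 m³), 7 m³ left
container 5: place C5 (13 m³), 7 m³ left
container 2: place C6 (3 m³), 6 m³ left
container 6: place C7 (19 m³), 1 m³ left
container 4: place C8 (5 m³), 2 m³ left
container 7: place C9 (8 m³), 12 m³ left
container 7: place C10 (8 m³), 4 m³ left
container 8: place C11 (11 m³), 9 m³ left
container 8: place C12 (1 m³), 8 m³ left
container 8: place C13 (7 m³), 1 m³ left
Final containers: [15] [11,3] [15] [13,5] [13] [19] [8,8] [11,1,7].

8 containers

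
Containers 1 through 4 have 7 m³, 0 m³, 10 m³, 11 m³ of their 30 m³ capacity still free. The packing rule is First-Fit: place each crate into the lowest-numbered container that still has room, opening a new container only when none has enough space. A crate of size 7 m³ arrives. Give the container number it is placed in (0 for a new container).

Containers with room: container 1 (7 m³), container 3 (10 m³), container 4 (11 m³).
The first with room is container 1.

1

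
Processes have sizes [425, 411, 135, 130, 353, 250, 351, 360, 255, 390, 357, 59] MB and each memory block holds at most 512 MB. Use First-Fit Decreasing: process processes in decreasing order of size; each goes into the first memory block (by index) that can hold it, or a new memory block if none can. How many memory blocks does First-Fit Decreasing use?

Sorted descending: 425, 411, 390, 360, 357, 353, 351, 255, 250, 135, 130, 59.
425 MB → memory block 1 (remaining 87 MB)
411 MB → memory block 2 (remaining 101 MB)
390 MB → memory block 3 (remaining 122 MB)
360 MB → memory block 4 (remaining 152 MB)
357 MB → memory block 5 (remaining 155 MB)
353 MB → memory block 6 (remaining 159 MB)
351 MB → memory block 7 (remaining 161 MB)
255 MB → memory block 8 (remaining 257 MB)
250 MB → memory block 8 (remaining 7 MB)
135 MB → memory block 4 (remaining 17 MB)
130 MB → memory block 5 (remaining 25 MB)
59 MB → memory block 1 (remaining 28 MB)
Final memory blocks: [425,59] [411] [390] [360,135] [357,130] [353] [351] [255,250].

8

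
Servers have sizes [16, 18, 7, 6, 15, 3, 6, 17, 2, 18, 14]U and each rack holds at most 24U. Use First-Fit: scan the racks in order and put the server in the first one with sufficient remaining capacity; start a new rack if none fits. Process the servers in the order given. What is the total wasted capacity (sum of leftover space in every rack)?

22

rack 1: place 16U, 8U left
rack 2: place 18U, 6U left
rack 1: place 7U, 1U left
rack 2: place 6U, 0U left
rack 3: place 15U, 9U left
rack 3: place 3U, 6U left
rack 3: place 6U, 0U left
rack 4: place 17U, 7U left
rack 4: place 2U, 5U left
rack 5: place 18U, 6U left
rack 6: place 14U, 10U left
6 racks × 24U = 144U; used 122U; unused 22U.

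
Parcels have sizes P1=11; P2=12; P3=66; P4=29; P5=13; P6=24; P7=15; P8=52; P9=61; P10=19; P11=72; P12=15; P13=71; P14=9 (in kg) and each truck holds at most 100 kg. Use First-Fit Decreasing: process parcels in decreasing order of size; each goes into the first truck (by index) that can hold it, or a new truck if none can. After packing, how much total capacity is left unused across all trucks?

Sorted descending: 72, 71, 66, 61, 52, 29, 24, 19, 15, 15, 13, 12, 11, 9.
truck 1: place 72 kg, 28 kg left
truck 2: place 71 kg, 29 kg left
truck 3: place 66 kg, 34 kg left
truck 4: place 61 kg, 39 kg left
truck 5: place 52 kg, 48 kg left
truck 2: place 29 kg, 0 kg left
truck 1: place 24 kg, 4 kg left
truck 3: place 19 kg, 15 kg left
truck 3: place 15 kg, 0 kg left
truck 4: place 15 kg, 24 kg left
truck 4: place 13 kg, 11 kg left
truck 5: place 12 kg, 36 kg left
truck 4: place 11 kg, 0 kg left
truck 5: place 9 kg, 27 kg left
5 trucks × 100 kg = 500 kg; used 469 kg; unused 31 kg.

31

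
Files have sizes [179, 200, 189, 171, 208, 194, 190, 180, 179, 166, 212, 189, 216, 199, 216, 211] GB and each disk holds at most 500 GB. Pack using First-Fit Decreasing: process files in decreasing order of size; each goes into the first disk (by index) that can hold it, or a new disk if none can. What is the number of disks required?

8

Sorted descending: 216, 216, 212, 211, 208, 200, 199, 194, 190, 189, 189, 180, 179, 179, 171, 166.
216 GB → disk 1 (remaining 284 GB)
216 GB → disk 1 (remaining 68 GB)
212 GB → disk 2 (remaining 288 GB)
211 GB → disk 2 (remaining 77 GB)
208 GB → disk 3 (remaining 292 GB)
200 GB → disk 3 (remaining 92 GB)
199 GB → disk 4 (remaining 301 GB)
194 GB → disk 4 (remaining 107 GB)
190 GB → disk 5 (remaining 310 GB)
189 GB → disk 5 (remaining 121 GB)
189 GB → disk 6 (remaining 311 GB)
180 GB → disk 6 (remaining 131 GB)
179 GB → disk 7 (remaining 321 GB)
179 GB → disk 7 (remaining 142 GB)
171 GB → disk 8 (remaining 329 GB)
166 GB → disk 8 (remaining 163 GB)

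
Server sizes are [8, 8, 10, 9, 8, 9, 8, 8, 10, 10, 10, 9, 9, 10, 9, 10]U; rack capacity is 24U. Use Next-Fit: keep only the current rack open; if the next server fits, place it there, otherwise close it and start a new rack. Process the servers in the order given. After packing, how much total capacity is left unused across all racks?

rack 1: place 8U, 16U left
rack 1: place 8U, 8U left
rack 2: place 10U, 14U left
rack 2: place 9U, 5U left
rack 3: place 8U, 16U left
rack 3: place 9U, 7U left
rack 4: place 8U, 16U left
rack 4: place 8U, 8U left
rack 5: place 10U, 14U left
rack 5: place 10U, 4U left
rack 6: place 10U, 14U left
rack 6: place 9U, 5U left
rack 7: place 9U, 15U left
rack 7: place 10U, 5U left
rack 8: place 9U, 15U left
rack 8: place 10U, 5U left
8 racks × 24U = 192U; used 145U; unused 47U.

47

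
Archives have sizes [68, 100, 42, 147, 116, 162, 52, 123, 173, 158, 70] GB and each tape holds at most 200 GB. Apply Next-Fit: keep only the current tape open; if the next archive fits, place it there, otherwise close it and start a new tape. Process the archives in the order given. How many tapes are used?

8

tape 1: place 68 GB, 132 GB left
tape 1: place 100 GB, 32 GB left
tape 2: place 42 GB, 158 GB left
tape 2: place 147 GB, 11 GB left
tape 3: place 116 GB, 84 GB left
tape 4: place 162 GB, 38 GB left
tape 5: place 52 GB, 148 GB left
tape 5: place 123 GB, 25 GB left
tape 6: place 173 GB, 27 GB left
tape 7: place 158 GB, 42 GB left
tape 8: place 70 GB, 130 GB left
Final tapes: [68,100] [42,147] [116] [162] [52,123] [173] [158] [70].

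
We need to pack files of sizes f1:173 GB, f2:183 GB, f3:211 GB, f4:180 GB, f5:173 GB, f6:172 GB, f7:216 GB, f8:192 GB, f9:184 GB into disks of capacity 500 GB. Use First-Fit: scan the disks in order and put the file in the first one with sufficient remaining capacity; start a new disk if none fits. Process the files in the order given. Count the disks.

disk 1: place f1 (173 GB), 327 GB left
disk 1: place f2 (183 GB), 144 GB left
disk 2: place f3 (211 GB), 289 GB left
disk 2: place f4 (180 GB), 109 GB left
disk 3: place f5 (173 GB), 327 GB left
disk 3: place f6 (172 GB), 155 GB left
disk 4: place f7 (216 GB), 284 GB left
disk 4: place f8 (192 GB), 92 GB left
disk 5: place f9 (184 GB), 316 GB left
Final disks: [173,183] [211,180] [173,172] [216,192] [184].

5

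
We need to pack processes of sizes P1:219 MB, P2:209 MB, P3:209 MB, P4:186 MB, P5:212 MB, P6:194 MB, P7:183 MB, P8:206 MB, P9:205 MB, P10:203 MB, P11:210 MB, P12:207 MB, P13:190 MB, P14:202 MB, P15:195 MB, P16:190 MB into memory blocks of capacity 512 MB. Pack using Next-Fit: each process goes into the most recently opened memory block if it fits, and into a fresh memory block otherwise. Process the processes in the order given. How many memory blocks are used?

8 memory blocks

Put P1 (219 MB) in memory block 1; 293 MB remain.
Put P2 (209 MB) in memory block 1; 84 MB remain.
Put P3 (209 MB) in memory block 2; 303 MB remain.
Put P4 (186 MB) in memory block 2; 117 MB remain.
Put P5 (212 MB) in memory block 3; 300 MB remain.
Put P6 (194 MB) in memory block 3; 106 MB remain.
Put P7 (183 MB) in memory block 4; 329 MB remain.
Put P8 (206 MB) in memory block 4; 123 MB remain.
Put P9 (205 MB) in memory block 5; 307 MB remain.
Put P10 (203 MB) in memory block 5; 104 MB remain.
Put P11 (210 MB) in memory block 6; 302 MB remain.
Put P12 (207 MB) in memory block 6; 95 MB remain.
Put P13 (190 MB) in memory block 7; 322 MB remain.
Put P14 (202 MB) in memory block 7; 120 MB remain.
Put P15 (195 MB) in memory block 8; 317 MB remain.
Put P16 (190 MB) in memory block 8; 127 MB remain.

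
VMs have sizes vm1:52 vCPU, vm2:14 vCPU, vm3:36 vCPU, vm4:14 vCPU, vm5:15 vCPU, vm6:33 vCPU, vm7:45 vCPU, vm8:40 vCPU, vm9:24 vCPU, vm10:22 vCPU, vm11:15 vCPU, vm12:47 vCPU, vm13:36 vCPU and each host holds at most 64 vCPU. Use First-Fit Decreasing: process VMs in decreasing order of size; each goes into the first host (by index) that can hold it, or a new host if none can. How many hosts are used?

Sorted descending: 52, 47, 45, 40, 36, 36, 33, 24, 22, 15, 15, 14, 14.
52 vCPU → host 1 (remaining 12 vCPU)
47 vCPU → host 2 (remaining 17 vCPU)
45 vCPU → host 3 (remaining 19 vCPU)
40 vCPU → host 4 (remaining 24 vCPU)
36 vCPU → host 5 (remaining 28 vCPU)
36 vCPU → host 6 (remaining 28 vCPU)
33 vCPU → host 7 (remaining 31 vCPU)
24 vCPU → host 4 (remaining 0 vCPU)
22 vCPU → host 5 (remaining 6 vCPU)
15 vCPU → host 2 (remaining 2 vCPU)
15 vCPU → host 3 (remaining 4 vCPU)
14 vCPU → host 6 (remaining 14 vCPU)
14 vCPU → host 6 (remaining 0 vCPU)

7 hosts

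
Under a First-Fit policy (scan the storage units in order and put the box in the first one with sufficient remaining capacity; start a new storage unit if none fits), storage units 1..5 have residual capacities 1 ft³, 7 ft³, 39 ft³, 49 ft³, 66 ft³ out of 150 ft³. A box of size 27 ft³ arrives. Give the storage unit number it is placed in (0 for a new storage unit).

3

Storage units with room: storage unit 3 (39 ft³), storage unit 4 (49 ft³), storage unit 5 (66 ft³).
The first with room is storage unit 3.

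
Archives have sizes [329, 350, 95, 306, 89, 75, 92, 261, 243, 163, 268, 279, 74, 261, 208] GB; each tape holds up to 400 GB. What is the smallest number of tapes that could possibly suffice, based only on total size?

8 tapes

Total size = 329 + 350 + 95 + 306 + 89 + 75 + 92 + 261 + 243 + 163 + 268 + 279 + 74 + 261 + 208 = 3093 GB.
⌈3093 / 400⌉ = 8.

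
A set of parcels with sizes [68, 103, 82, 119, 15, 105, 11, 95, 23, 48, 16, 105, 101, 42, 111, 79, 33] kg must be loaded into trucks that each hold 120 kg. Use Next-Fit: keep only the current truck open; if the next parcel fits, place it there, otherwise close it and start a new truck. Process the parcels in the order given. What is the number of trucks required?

12 trucks

68 kg → truck 1 (remaining 52 kg)
103 kg → truck 2 (remaining 17 kg)
82 kg → truck 3 (remaining 38 kg)
119 kg → truck 4 (remaining 1 kg)
15 kg → truck 5 (remaining 105 kg)
105 kg → truck 5 (remaining 0 kg)
11 kg → truck 6 (remaining 109 kg)
95 kg → truck 6 (remaining 14 kg)
23 kg → truck 7 (remaining 97 kg)
48 kg → truck 7 (remaining 49 kg)
16 kg → truck 7 (remaining 33 kg)
105 kg → truck 8 (remaining 15 kg)
101 kg → truck 9 (remaining 19 kg)
42 kg → truck 10 (remaining 78 kg)
111 kg → truck 11 (remaining 9 kg)
79 kg → truck 12 (remaining 41 kg)
33 kg → truck 12 (remaining 8 kg)
Final trucks: [68] [103] [82] [119] [15,105] [11,95] [23,48,16] [105] [101] [42] [111] [79,33].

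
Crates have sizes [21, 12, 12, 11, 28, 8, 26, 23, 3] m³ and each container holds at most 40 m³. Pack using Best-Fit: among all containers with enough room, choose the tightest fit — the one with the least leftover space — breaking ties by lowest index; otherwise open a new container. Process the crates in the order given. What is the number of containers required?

5 containers

container 1: place 21 m³, 19 m³ left
container 1: place 12 m³, 7 m³ left
container 2: place 12 m³, 28 m³ left
container 2: place 11 m³, 17 m³ left
container 3: place 28 m³, 12 m³ left
container 3: place 8 m³, 4 m³ left
container 4: place 26 m³, 14 m³ left
container 5: place 23 m³, 17 m³ left
container 3: place 3 m³, 1 m³ left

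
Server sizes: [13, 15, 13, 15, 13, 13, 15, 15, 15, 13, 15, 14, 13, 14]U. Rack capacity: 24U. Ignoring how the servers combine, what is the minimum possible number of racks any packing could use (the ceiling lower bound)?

9 racks

Total size = 13 + 15 + 13 + 15 + 13 + 13 + 15 + 15 + 15 + 13 + 15 + 14 + 13 + 14 = 196U.
⌈196 / 24⌉ = 9.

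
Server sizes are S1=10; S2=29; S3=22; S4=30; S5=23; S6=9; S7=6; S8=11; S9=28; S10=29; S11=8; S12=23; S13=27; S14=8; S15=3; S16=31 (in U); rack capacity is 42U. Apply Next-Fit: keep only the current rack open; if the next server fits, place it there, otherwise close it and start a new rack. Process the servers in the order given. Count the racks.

Put S1 (10U) in rack 1; 32U remain.
Put S2 (29U) in rack 1; 3U remain.
Put S3 (22U) in rack 2; 20U remain.
Put S4 (30U) in rack 3; 12U remain.
Put S5 (23U) in rack 4; 19U remain.
Put S6 (9U) in rack 4; 10U remain.
Put S7 (6U) in rack 4; 4U remain.
Put S8 (11U) in rack 5; 31U remain.
Put S9 (28U) in rack 5; 3U remain.
Put S10 (29U) in rack 6; 13U remain.
Put S11 (8U) in rack 6; 5U remain.
Put S12 (23U) in rack 7; 19U remain.
Put S13 (27U) in rack 8; 15U remain.
Put S14 (8U) in rack 8; 7U remain.
Put S15 (3U) in rack 8; 4U remain.
Put S16 (31U) in rack 9; 11U remain.

9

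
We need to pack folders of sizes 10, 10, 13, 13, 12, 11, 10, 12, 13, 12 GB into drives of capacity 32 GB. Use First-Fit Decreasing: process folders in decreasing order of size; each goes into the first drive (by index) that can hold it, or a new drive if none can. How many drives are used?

Sorted descending: 13, 13, 13, 12, 12, 12, 11, 10, 10, 10.
Put 13 GB in drive 1; 19 GB remain.
Put 13 GB in drive 1; 6 GB remain.
Put 13 GB in drive 2; 19 GB remain.
Put 12 GB in drive 2; 7 GB remain.
Put 12 GB in drive 3; 20 GB remain.
Put 12 GB in drive 3; 8 GB remain.
Put 11 GB in drive 4; 21 GB remain.
Put 10 GB in drive 4; 11 GB remain.
Put 10 GB in drive 4; 1 GB remain.
Put 10 GB in drive 5; 22 GB remain.

5 drives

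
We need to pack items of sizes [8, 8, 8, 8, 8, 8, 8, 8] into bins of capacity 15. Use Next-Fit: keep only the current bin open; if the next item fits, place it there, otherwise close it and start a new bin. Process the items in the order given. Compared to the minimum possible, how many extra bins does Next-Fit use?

0

Next-Fit: [8] [8] [8] [8] [8] [8] [8] [8] → 8 bins.
8 items exceed 7.5 (half the capacity), and no two of those can share a bin, so at least 8 bins are needed.
So 8 is already optimal.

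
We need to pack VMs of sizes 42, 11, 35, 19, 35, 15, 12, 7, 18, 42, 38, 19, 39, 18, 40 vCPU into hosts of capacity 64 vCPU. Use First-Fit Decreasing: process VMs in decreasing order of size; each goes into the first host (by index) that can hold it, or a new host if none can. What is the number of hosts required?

Sorted descending: 42, 42, 40, 39, 38, 35, 35, 19, 19, 18, 18, 15, 12, 11, 7.
Put 42 vCPU in host 1; 22 vCPU remain.
Put 42 vCPU in host 2; 22 vCPU remain.
Put 40 vCPU in host 3; 24 vCPU remain.
Put 39 vCPU in host 4; 25 vCPU remain.
Put 38 vCPU in host 5; 26 vCPU remain.
Put 35 vCPU in host 6; 29 vCPU remain.
Put 35 vCPU in host 7; 29 vCPU remain.
Put 19 vCPU in host 1; 3 vCPU remain.
Put 19 vCPU in host 2; 3 vCPU remain.
Put 18 vCPU in host 3; 6 vCPU remain.
Put 18 vCPU in host 4; 7 vCPU remain.
Put 15 vCPU in host 5; 11 vCPU remain.
Put 12 vCPU in host 6; 17 vCPU remain.
Put 11 vCPU in host 5; 0 vCPU remain.
Put 7 vCPU in host 4; 0 vCPU remain.
Final hosts: [42,19] [42,19] [40,18] [39,18,7] [38,15,11] [35,12] [35].

7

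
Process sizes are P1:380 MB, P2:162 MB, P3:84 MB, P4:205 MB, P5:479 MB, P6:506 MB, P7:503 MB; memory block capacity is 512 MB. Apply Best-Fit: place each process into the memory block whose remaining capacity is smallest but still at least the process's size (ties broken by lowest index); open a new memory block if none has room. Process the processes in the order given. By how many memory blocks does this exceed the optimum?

Best-Fit: [380,84] [162,205] [479] [506] [503] → 5 memory blocks.
Total size 2319 MB; any packing needs at least ⌈2319/512⌉ = 5 memory blocks.
So 5 is already optimal.

0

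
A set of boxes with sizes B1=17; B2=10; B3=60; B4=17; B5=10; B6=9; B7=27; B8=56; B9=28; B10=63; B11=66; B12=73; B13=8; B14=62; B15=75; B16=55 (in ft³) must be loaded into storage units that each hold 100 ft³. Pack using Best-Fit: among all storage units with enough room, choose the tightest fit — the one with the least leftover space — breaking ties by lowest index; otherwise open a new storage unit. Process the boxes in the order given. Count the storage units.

B1 (17 ft³) → storage unit 1 (remaining 83 ft³)
B2 (10 ft³) → storage unit 1 (remaining 73 ft³)
B3 (60 ft³) → storage unit 1 (remaining 13 ft³)
B4 (17 ft³) → storage unit 2 (remaining 83 ft³)
B5 (10 ft³) → storage unit 1 (remaining 3 ft³)
B6 (9 ft³) → storage unit 2 (remaining 74 ft³)
B7 (27 ft³) → storage unit 2 (remaining 47 ft³)
B8 (56 ft³) → storage unit 3 (remaining 44 ft³)
B9 (28 ft³) → storage unit 3 (remaining 16 ft³)
B10 (63 ft³) → storage unit 4 (remaining 37 ft³)
B11 (66 ft³) → storage unit 5 (remaining 34 ft³)
B12 (73 ft³) → storage unit 6 (remaining 27 ft³)
B13 (8 ft³) → storage unit 3 (remaining 8 ft³)
B14 (62 ft³) → storage unit 7 (remaining 38 ft³)
B15 (75 ft³) → storage unit 8 (remaining 25 ft³)
B16 (55 ft³) → storage unit 9 (remaining 45 ft³)

9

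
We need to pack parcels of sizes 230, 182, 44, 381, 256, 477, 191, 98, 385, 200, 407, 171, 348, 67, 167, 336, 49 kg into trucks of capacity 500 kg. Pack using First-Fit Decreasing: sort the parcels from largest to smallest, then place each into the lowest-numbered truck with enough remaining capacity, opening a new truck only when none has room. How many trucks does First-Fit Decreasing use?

Sorted descending: 477, 407, 385, 381, 348, 336, 256, 230, 200, 191, 182, 171, 167, 98, 67, 49, 44.
truck 1: place 477 kg, 23 kg left
truck 2: place 407 kg, 93 kg left
truck 3: place 385 kg, 115 kg left
truck 4: place 381 kg, 119 kg left
truck 5: place 348 kg, 152 kg left
truck 6: place 336 kg, 164 kg left
truck 7: place 256 kg, 244 kg left
truck 7: place 230 kg, 14 kg left
truck 8: place 200 kg, 300 kg left
truck 8: place 191 kg, 109 kg left
truck 9: place 182 kg, 318 kg left
truck 9: place 171 kg, 147 kg left
truck 10: place 167 kg, 333 kg left
truck 3: place 98 kg, 17 kg left
truck 2: place 67 kg, 26 kg left
truck 4: place 49 kg, 70 kg left
truck 4: place 44 kg, 26 kg left

10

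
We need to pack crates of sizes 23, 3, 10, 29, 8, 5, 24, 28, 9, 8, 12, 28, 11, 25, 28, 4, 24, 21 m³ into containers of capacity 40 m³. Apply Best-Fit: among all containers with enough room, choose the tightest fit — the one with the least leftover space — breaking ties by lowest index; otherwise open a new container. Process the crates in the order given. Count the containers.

9 containers

Put 23 m³ in container 1; 17 m³ remain.
Put 3 m³ in container 1; 14 m³ remain.
Put 10 m³ in container 1; 4 m³ remain.
Put 29 m³ in container 2; 11 m³ remain.
Put 8 m³ in container 2; 3 m³ remain.
Put 5 m³ in container 3; 35 m³ remain.
Put 24 m³ in container 3; 11 m³ remain.
Put 28 m³ in container 4; 12 m³ remain.
Put 9 m³ in container 3; 2 m³ remain.
Put 8 m³ in container 4; 4 m³ remain.
Put 12 m³ in container 5; 28 m³ remain.
Put 28 m³ in container 5; 0 m³ remain.
Put 11 m³ in container 6; 29 m³ remain.
Put 25 m³ in container 6; 4 m³ remain.
Put 28 m³ in container 7; 12 m³ remain.
Put 4 m³ in container 1; 0 m³ remain.
Put 24 m³ in container 8; 16 m³ remain.
Put 21 m³ in container 9; 19 m³ remain.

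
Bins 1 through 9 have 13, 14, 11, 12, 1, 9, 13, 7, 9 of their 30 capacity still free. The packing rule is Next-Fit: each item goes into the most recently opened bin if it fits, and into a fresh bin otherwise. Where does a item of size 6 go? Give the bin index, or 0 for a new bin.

9

Next-Fit only looks at bin 9, which has 9 free.
6 fits there.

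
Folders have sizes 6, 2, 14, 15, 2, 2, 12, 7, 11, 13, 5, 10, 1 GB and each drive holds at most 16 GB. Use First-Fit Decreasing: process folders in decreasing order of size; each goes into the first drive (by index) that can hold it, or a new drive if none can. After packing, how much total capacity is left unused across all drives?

12

Sorted descending: 15, 14, 13, 12, 11, 10, 7, 6, 5, 2, 2, 2, 1.
Put 15 GB in drive 1; 1 GB remain.
Put 14 GB in drive 2; 2 GB remain.
Put 13 GB in drive 3; 3 GB remain.
Put 12 GB in drive 4; 4 GB remain.
Put 11 GB in drive 5; 5 GB remain.
Put 10 GB in drive 6; 6 GB remain.
Put 7 GB in drive 7; 9 GB remain.
Put 6 GB in drive 6; 0 GB remain.
Put 5 GB in drive 5; 0 GB remain.
Put 2 GB in drive 2; 0 GB remain.
Put 2 GB in drive 3; 1 GB remain.
Put 2 GB in drive 4; 2 GB remain.
Put 1 GB in drive 1; 0 GB remain.
7 drives × 16 GB = 112 GB; used 100 GB; unused 12 GB.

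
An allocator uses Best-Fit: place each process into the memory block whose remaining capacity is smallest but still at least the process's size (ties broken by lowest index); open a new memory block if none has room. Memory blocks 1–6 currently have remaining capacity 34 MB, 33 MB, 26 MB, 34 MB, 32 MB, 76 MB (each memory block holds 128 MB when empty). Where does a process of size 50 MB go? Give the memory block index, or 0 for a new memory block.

Memory blocks with room: memory block 6 (76 MB).
Tightest fit is memory block 6 with 76 MB free.

6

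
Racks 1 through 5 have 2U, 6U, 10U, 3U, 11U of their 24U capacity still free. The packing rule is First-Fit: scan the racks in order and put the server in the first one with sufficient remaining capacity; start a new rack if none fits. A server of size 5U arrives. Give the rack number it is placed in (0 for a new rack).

Racks with room: rack 2 (6U), rack 3 (10U), rack 5 (11U).
The first with room is rack 2.

2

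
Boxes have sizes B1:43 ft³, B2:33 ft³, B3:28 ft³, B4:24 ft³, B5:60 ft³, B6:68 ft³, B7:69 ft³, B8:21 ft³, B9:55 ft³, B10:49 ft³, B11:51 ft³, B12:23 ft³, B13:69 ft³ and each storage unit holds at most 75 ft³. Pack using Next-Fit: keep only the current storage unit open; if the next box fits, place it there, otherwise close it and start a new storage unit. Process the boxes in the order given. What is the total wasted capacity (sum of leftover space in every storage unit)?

Put B1 (43 ft³) in storage unit 1; 32 ft³ remain.
Put B2 (33 ft³) in storage unit 2; 42 ft³ remain.
Put B3 (28 ft³) in storage unit 2; 14 ft³ remain.
Put B4 (24 ft³) in storage unit 3; 51 ft³ remain.
Put B5 (60 ft³) in storage unit 4; 15 ft³ remain.
Put B6 (68 ft³) in storage unit 5; 7 ft³ remain.
Put B7 (69 ft³) in storage unit 6; 6 ft³ remain.
Put B8 (21 ft³) in storage unit 7; 54 ft³ remain.
Put B9 (55 ft³) in storage unit 8; 20 ft³ remain.
Put B10 (49 ft³) in storage unit 9; 26 ft³ remain.
Put B11 (51 ft³) in storage unit 10; 24 ft³ remain.
Put B12 (23 ft³) in storage unit 10; 1 ft³ remain.
Put B13 (69 ft³) in storage unit 11; 6 ft³ remain.
11 storage units × 75 ft³ = 825 ft³; used 593 ft³; unused 232 ft³.

232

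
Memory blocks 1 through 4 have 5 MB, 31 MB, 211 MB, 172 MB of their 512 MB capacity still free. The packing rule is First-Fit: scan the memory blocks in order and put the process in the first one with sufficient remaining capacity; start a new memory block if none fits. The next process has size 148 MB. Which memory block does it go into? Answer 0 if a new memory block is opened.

Memory blocks with room: memory block 3 (211 MB), memory block 4 (172 MB).
The first with room is memory block 3.

3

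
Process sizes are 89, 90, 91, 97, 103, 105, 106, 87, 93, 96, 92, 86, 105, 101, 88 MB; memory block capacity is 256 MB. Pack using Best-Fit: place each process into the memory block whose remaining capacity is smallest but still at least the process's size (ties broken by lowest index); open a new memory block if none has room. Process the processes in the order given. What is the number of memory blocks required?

8 memory blocks

Put 89 MB in memory block 1; 167 MB remain.
Put 90 MB in memory block 1; 77 MB remain.
Put 91 MB in memory block 2; 165 MB remain.
Put 97 MB in memory block 2; 68 MB remain.
Put 103 MB in memory block 3; 153 MB remain.
Put 105 MB in memory block 3; 48 MB remain.
Put 106 MB in memory block 4; 150 MB remain.
Put 87 MB in memory block 4; 63 MB remain.
Put 93 MB in memory block 5; 163 MB remain.
Put 96 MB in memory block 5; 67 MB remain.
Put 92 MB in memory block 6; 164 MB remain.
Put 86 MB in memory block 6; 78 MB remain.
Put 105 MB in memory block 7; 151 MB remain.
Put 101 MB in memory block 7; 50 MB remain.
Put 88 MB in memory block 8; 168 MB remain.
Final memory blocks: [89,90] [91,97] [103,105] [106,87] [93,96] [92,86] [105,101] [88].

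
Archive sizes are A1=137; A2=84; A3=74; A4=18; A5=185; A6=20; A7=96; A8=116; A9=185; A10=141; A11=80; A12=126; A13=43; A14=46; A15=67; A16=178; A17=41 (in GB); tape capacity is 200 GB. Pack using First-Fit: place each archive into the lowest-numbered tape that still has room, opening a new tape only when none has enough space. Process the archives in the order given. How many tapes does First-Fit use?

9

tape 1: place A1 (137 GB), 63 GB left
tape 2: place A2 (84 GB), 116 GB left
tape 2: place A3 (74 GB), 42 GB left
tape 1: place A4 (18 GB), 45 GB left
tape 3: place A5 (185 GB), 15 GB left
tape 1: place A6 (20 GB), 25 GB left
tape 4: place A7 (96 GB), 104 GB left
tape 5: place A8 (116 GB), 84 GB left
tape 6: place A9 (185 GB), 15 GB left
tape 7: place A10 (141 GB), 59 GB left
tape 4: place A11 (80 GB), 24 GB left
tape 8: place A12 (126 GB), 74 GB left
tape 5: place A13 (43 GB), 41 GB left
tape 7: place A14 (46 GB), 13 GB left
tape 8: place A15 (67 GB), 7 GB left
tape 9: place A16 (178 GB), 22 GB left
tape 2: place A17 (41 GB), 1 GB left
Final tapes: [137,18,20] [84,74,41] [185] [96,80] [116,43] [185] [141,46] [126,67] [178].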